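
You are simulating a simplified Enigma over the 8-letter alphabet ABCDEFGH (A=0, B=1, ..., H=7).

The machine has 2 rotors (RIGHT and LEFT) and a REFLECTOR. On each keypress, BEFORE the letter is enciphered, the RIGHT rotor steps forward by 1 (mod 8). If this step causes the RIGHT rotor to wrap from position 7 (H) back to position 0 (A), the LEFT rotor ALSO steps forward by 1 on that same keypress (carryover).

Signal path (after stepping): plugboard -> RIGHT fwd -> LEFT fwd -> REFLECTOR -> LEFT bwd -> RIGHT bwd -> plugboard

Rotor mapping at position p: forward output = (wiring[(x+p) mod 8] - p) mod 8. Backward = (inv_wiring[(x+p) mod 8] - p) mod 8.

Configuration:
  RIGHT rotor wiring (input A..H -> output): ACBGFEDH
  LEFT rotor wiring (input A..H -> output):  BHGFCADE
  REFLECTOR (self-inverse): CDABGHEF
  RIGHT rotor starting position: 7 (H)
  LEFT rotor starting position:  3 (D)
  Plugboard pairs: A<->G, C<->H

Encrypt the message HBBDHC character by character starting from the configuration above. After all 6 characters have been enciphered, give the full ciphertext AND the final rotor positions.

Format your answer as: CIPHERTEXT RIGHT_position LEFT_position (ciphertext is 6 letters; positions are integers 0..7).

Answer: GGDHAA 5 4

Derivation:
Char 1 ('H'): step: R->0, L->4 (L advanced); H->plug->C->R->B->L->E->refl->G->L'->A->R'->A->plug->G
Char 2 ('B'): step: R->1, L=4; B->plug->B->R->A->L->G->refl->E->L'->B->R'->A->plug->G
Char 3 ('B'): step: R->2, L=4; B->plug->B->R->E->L->F->refl->H->L'->C->R'->D->plug->D
Char 4 ('D'): step: R->3, L=4; D->plug->D->R->A->L->G->refl->E->L'->B->R'->C->plug->H
Char 5 ('H'): step: R->4, L=4; H->plug->C->R->H->L->B->refl->D->L'->F->R'->G->plug->A
Char 6 ('C'): step: R->5, L=4; C->plug->H->R->A->L->G->refl->E->L'->B->R'->G->plug->A
Final: ciphertext=GGDHAA, RIGHT=5, LEFT=4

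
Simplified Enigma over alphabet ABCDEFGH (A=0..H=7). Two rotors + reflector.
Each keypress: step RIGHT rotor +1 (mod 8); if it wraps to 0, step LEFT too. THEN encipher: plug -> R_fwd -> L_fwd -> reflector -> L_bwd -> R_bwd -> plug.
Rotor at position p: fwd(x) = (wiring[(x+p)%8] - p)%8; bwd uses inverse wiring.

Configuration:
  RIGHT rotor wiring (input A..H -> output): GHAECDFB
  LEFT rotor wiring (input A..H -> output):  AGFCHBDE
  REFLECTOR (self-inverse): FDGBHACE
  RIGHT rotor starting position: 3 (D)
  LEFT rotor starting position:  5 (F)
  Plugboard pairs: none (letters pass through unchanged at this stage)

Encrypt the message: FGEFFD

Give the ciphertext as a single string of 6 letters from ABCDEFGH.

Char 1 ('F'): step: R->4, L=5; F->plug->F->R->D->L->D->refl->B->L'->E->R'->G->plug->G
Char 2 ('G'): step: R->5, L=5; G->plug->G->R->H->L->C->refl->G->L'->B->R'->D->plug->D
Char 3 ('E'): step: R->6, L=5; E->plug->E->R->C->L->H->refl->E->L'->A->R'->C->plug->C
Char 4 ('F'): step: R->7, L=5; F->plug->F->R->D->L->D->refl->B->L'->E->R'->G->plug->G
Char 5 ('F'): step: R->0, L->6 (L advanced); F->plug->F->R->D->L->A->refl->F->L'->A->R'->C->plug->C
Char 6 ('D'): step: R->1, L=6; D->plug->D->R->B->L->G->refl->C->L'->C->R'->E->plug->E

Answer: GDCGCE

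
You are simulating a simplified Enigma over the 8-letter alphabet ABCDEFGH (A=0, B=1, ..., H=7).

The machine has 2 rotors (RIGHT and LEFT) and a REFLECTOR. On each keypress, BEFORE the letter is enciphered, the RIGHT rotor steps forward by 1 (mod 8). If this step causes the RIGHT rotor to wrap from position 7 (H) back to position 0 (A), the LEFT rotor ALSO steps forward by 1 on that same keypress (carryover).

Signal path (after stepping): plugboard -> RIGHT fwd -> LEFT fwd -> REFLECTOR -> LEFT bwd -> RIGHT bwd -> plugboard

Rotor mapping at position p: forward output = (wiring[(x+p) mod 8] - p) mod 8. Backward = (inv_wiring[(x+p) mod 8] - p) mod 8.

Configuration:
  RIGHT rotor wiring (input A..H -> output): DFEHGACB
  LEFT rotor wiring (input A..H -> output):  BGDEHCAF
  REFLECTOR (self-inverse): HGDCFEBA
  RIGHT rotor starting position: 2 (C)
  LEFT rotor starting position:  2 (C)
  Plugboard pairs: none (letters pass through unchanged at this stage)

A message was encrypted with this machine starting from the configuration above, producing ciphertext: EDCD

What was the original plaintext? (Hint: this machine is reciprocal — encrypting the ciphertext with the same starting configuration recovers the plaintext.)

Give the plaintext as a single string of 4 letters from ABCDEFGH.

Answer: BFEH

Derivation:
Char 1 ('E'): step: R->3, L=2; E->plug->E->R->G->L->H->refl->A->L'->D->R'->B->plug->B
Char 2 ('D'): step: R->4, L=2; D->plug->D->R->F->L->D->refl->C->L'->B->R'->F->plug->F
Char 3 ('C'): step: R->5, L=2; C->plug->C->R->E->L->G->refl->B->L'->A->R'->E->plug->E
Char 4 ('D'): step: R->6, L=2; D->plug->D->R->H->L->E->refl->F->L'->C->R'->H->plug->H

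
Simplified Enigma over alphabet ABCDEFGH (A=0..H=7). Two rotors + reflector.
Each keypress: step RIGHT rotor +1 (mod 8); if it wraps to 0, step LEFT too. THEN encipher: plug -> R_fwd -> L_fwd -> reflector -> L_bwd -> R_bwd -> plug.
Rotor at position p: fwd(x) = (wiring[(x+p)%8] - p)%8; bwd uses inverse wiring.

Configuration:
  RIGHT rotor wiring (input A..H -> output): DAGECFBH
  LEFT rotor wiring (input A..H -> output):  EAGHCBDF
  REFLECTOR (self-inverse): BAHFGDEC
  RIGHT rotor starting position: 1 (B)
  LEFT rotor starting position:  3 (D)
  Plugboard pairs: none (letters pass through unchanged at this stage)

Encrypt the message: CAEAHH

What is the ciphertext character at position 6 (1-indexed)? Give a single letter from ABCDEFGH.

Char 1 ('C'): step: R->2, L=3; C->plug->C->R->A->L->E->refl->G->L'->C->R'->B->plug->B
Char 2 ('A'): step: R->3, L=3; A->plug->A->R->B->L->H->refl->C->L'->E->R'->E->plug->E
Char 3 ('E'): step: R->4, L=3; E->plug->E->R->H->L->D->refl->F->L'->G->R'->A->plug->A
Char 4 ('A'): step: R->5, L=3; A->plug->A->R->A->L->E->refl->G->L'->C->R'->C->plug->C
Char 5 ('H'): step: R->6, L=3; H->plug->H->R->H->L->D->refl->F->L'->G->R'->F->plug->F
Char 6 ('H'): step: R->7, L=3; H->plug->H->R->C->L->G->refl->E->L'->A->R'->A->plug->A

A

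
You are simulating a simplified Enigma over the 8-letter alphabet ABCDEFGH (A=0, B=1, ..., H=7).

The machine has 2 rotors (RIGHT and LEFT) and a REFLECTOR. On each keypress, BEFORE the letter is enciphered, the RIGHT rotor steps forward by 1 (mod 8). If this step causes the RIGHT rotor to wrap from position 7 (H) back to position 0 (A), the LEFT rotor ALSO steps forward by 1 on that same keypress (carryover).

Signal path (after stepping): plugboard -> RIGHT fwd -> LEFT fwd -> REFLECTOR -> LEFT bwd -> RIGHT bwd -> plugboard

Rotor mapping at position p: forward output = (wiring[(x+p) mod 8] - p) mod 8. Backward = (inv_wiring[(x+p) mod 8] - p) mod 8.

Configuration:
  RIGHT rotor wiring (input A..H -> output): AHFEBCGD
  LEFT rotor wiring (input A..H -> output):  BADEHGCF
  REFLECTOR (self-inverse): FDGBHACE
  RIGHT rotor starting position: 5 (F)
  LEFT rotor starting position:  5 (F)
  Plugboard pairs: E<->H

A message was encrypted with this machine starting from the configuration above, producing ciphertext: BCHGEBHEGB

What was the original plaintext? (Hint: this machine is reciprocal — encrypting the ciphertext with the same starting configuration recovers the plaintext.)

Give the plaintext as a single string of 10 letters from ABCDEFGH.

Answer: HAAAAEDGBC

Derivation:
Char 1 ('B'): step: R->6, L=5; B->plug->B->R->F->L->G->refl->C->L'->H->R'->E->plug->H
Char 2 ('C'): step: R->7, L=5; C->plug->C->R->A->L->B->refl->D->L'->E->R'->A->plug->A
Char 3 ('H'): step: R->0, L->6 (L advanced); H->plug->E->R->B->L->H->refl->E->L'->A->R'->A->plug->A
Char 4 ('G'): step: R->1, L=6; G->plug->G->R->C->L->D->refl->B->L'->G->R'->A->plug->A
Char 5 ('E'): step: R->2, L=6; E->plug->H->R->F->L->G->refl->C->L'->D->R'->A->plug->A
Char 6 ('B'): step: R->3, L=6; B->plug->B->R->G->L->B->refl->D->L'->C->R'->H->plug->E
Char 7 ('H'): step: R->4, L=6; H->plug->E->R->E->L->F->refl->A->L'->H->R'->D->plug->D
Char 8 ('E'): step: R->5, L=6; E->plug->H->R->E->L->F->refl->A->L'->H->R'->G->plug->G
Char 9 ('G'): step: R->6, L=6; G->plug->G->R->D->L->C->refl->G->L'->F->R'->B->plug->B
Char 10 ('B'): step: R->7, L=6; B->plug->B->R->B->L->H->refl->E->L'->A->R'->C->plug->C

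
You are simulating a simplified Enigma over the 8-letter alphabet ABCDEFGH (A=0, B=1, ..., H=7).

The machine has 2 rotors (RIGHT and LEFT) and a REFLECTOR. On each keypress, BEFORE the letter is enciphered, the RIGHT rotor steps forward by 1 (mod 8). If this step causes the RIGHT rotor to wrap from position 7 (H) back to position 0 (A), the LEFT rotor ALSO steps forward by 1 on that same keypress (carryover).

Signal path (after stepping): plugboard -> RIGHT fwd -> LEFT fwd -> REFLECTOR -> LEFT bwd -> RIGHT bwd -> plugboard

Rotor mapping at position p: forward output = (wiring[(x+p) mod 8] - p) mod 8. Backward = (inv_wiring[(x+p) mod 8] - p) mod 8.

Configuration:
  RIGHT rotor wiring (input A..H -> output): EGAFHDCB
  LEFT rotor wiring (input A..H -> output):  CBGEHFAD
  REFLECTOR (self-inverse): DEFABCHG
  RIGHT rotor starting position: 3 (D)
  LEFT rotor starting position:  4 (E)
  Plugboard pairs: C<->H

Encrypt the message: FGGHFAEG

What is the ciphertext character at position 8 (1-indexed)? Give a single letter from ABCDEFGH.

Char 1 ('F'): step: R->4, L=4; F->plug->F->R->C->L->E->refl->B->L'->B->R'->H->plug->C
Char 2 ('G'): step: R->5, L=4; G->plug->G->R->A->L->D->refl->A->L'->H->R'->D->plug->D
Char 3 ('G'): step: R->6, L=4; G->plug->G->R->B->L->B->refl->E->L'->C->R'->E->plug->E
Char 4 ('H'): step: R->7, L=4; H->plug->C->R->H->L->A->refl->D->L'->A->R'->F->plug->F
Char 5 ('F'): step: R->0, L->5 (L advanced); F->plug->F->R->D->L->F->refl->C->L'->H->R'->E->plug->E
Char 6 ('A'): step: R->1, L=5; A->plug->A->R->F->L->B->refl->E->L'->E->R'->C->plug->H
Char 7 ('E'): step: R->2, L=5; E->plug->E->R->A->L->A->refl->D->L'->B->R'->D->plug->D
Char 8 ('G'): step: R->3, L=5; G->plug->G->R->D->L->F->refl->C->L'->H->R'->D->plug->D

D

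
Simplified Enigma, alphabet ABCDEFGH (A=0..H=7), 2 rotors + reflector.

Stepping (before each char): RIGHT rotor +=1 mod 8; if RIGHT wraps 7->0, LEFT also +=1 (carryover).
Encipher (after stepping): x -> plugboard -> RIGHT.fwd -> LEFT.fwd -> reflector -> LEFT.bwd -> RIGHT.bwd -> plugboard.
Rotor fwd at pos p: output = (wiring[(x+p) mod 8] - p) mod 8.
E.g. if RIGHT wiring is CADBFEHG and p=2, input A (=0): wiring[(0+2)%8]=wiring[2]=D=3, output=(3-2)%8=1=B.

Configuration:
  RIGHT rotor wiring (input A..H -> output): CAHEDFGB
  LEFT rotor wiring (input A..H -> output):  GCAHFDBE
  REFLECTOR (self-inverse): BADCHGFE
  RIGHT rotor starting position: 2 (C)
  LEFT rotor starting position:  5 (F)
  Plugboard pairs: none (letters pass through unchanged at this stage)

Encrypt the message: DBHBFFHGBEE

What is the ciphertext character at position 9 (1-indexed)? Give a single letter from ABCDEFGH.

Char 1 ('D'): step: R->3, L=5; D->plug->D->R->D->L->B->refl->A->L'->H->R'->F->plug->F
Char 2 ('B'): step: R->4, L=5; B->plug->B->R->B->L->E->refl->H->L'->C->R'->C->plug->C
Char 3 ('H'): step: R->5, L=5; H->plug->H->R->G->L->C->refl->D->L'->F->R'->D->plug->D
Char 4 ('B'): step: R->6, L=5; B->plug->B->R->D->L->B->refl->A->L'->H->R'->H->plug->H
Char 5 ('F'): step: R->7, L=5; F->plug->F->R->E->L->F->refl->G->L'->A->R'->D->plug->D
Char 6 ('F'): step: R->0, L->6 (L advanced); F->plug->F->R->F->L->B->refl->A->L'->C->R'->A->plug->A
Char 7 ('H'): step: R->1, L=6; H->plug->H->R->B->L->G->refl->F->L'->H->R'->A->plug->A
Char 8 ('G'): step: R->2, L=6; G->plug->G->R->A->L->D->refl->C->L'->E->R'->E->plug->E
Char 9 ('B'): step: R->3, L=6; B->plug->B->R->A->L->D->refl->C->L'->E->R'->H->plug->H

H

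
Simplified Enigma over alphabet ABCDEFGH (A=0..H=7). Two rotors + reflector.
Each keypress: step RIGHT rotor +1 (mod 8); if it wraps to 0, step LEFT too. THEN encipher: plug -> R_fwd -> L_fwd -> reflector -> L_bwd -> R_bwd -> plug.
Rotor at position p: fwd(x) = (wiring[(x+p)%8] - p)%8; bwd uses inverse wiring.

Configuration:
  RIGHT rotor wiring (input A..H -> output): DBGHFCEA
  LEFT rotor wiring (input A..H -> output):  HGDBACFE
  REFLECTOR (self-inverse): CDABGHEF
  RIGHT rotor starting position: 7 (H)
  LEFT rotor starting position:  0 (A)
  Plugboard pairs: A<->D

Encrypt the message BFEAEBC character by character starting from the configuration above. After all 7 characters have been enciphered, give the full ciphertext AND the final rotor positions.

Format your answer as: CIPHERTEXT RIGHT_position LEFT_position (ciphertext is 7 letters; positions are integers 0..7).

Answer: FDGBFDG 6 1

Derivation:
Char 1 ('B'): step: R->0, L->1 (L advanced); B->plug->B->R->B->L->C->refl->A->L'->C->R'->F->plug->F
Char 2 ('F'): step: R->1, L=1; F->plug->F->R->D->L->H->refl->F->L'->A->R'->A->plug->D
Char 3 ('E'): step: R->2, L=1; E->plug->E->R->C->L->A->refl->C->L'->B->R'->G->plug->G
Char 4 ('A'): step: R->3, L=1; A->plug->D->R->B->L->C->refl->A->L'->C->R'->B->plug->B
Char 5 ('E'): step: R->4, L=1; E->plug->E->R->H->L->G->refl->E->L'->F->R'->F->plug->F
Char 6 ('B'): step: R->5, L=1; B->plug->B->R->H->L->G->refl->E->L'->F->R'->A->plug->D
Char 7 ('C'): step: R->6, L=1; C->plug->C->R->F->L->E->refl->G->L'->H->R'->G->plug->G
Final: ciphertext=FDGBFDG, RIGHT=6, LEFT=1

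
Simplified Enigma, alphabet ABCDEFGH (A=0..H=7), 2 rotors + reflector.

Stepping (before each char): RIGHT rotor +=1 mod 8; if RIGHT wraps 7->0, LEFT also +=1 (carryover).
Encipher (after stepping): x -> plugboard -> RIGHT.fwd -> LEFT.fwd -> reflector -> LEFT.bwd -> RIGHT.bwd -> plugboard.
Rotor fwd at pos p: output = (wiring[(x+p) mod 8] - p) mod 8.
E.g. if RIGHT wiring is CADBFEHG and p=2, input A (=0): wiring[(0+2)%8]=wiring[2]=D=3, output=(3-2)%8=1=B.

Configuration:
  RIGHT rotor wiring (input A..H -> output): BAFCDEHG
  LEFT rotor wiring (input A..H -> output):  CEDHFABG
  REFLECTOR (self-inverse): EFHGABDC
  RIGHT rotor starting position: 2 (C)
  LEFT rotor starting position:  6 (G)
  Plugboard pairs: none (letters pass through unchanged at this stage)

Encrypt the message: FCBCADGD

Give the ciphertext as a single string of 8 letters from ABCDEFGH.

Char 1 ('F'): step: R->3, L=6; F->plug->F->R->G->L->H->refl->C->L'->H->R'->A->plug->A
Char 2 ('C'): step: R->4, L=6; C->plug->C->R->D->L->G->refl->D->L'->A->R'->B->plug->B
Char 3 ('B'): step: R->5, L=6; B->plug->B->R->C->L->E->refl->A->L'->B->R'->C->plug->C
Char 4 ('C'): step: R->6, L=6; C->plug->C->R->D->L->G->refl->D->L'->A->R'->B->plug->B
Char 5 ('A'): step: R->7, L=6; A->plug->A->R->H->L->C->refl->H->L'->G->R'->D->plug->D
Char 6 ('D'): step: R->0, L->7 (L advanced); D->plug->D->R->C->L->F->refl->B->L'->G->R'->H->plug->H
Char 7 ('G'): step: R->1, L=7; G->plug->G->R->F->L->G->refl->D->L'->B->R'->C->plug->C
Char 8 ('D'): step: R->2, L=7; D->plug->D->R->C->L->F->refl->B->L'->G->R'->H->plug->H

Answer: ABCBDHCH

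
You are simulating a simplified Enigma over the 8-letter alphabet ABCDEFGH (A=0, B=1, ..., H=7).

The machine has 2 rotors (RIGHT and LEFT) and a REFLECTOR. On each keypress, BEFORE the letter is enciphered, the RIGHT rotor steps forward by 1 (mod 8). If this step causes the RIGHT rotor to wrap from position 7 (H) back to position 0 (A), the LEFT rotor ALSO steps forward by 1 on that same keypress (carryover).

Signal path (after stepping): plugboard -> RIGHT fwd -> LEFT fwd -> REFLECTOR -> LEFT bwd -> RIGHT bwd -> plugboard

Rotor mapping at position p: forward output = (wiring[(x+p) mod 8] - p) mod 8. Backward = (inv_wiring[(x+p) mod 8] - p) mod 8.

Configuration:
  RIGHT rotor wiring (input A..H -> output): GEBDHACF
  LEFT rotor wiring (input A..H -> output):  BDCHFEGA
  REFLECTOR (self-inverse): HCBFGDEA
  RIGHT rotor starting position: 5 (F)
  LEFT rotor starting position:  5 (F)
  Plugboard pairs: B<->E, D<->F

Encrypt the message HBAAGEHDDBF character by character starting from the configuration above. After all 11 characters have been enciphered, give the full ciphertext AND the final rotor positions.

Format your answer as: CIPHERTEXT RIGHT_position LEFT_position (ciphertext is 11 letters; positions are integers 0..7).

Answer: DHDCAFEBGEA 0 7

Derivation:
Char 1 ('H'): step: R->6, L=5; H->plug->H->R->C->L->D->refl->F->L'->F->R'->F->plug->D
Char 2 ('B'): step: R->7, L=5; B->plug->E->R->E->L->G->refl->E->L'->D->R'->H->plug->H
Char 3 ('A'): step: R->0, L->6 (L advanced); A->plug->A->R->G->L->H->refl->A->L'->A->R'->F->plug->D
Char 4 ('A'): step: R->1, L=6; A->plug->A->R->D->L->F->refl->D->L'->C->R'->C->plug->C
Char 5 ('G'): step: R->2, L=6; G->plug->G->R->E->L->E->refl->G->L'->H->R'->A->plug->A
Char 6 ('E'): step: R->3, L=6; E->plug->B->R->E->L->E->refl->G->L'->H->R'->D->plug->F
Char 7 ('H'): step: R->4, L=6; H->plug->H->R->H->L->G->refl->E->L'->E->R'->B->plug->E
Char 8 ('D'): step: R->5, L=6; D->plug->F->R->E->L->E->refl->G->L'->H->R'->E->plug->B
Char 9 ('D'): step: R->6, L=6; D->plug->F->R->F->L->B->refl->C->L'->B->R'->G->plug->G
Char 10 ('B'): step: R->7, L=6; B->plug->E->R->E->L->E->refl->G->L'->H->R'->B->plug->E
Char 11 ('F'): step: R->0, L->7 (L advanced); F->plug->D->R->D->L->D->refl->F->L'->G->R'->A->plug->A
Final: ciphertext=DHDCAFEBGEA, RIGHT=0, LEFT=7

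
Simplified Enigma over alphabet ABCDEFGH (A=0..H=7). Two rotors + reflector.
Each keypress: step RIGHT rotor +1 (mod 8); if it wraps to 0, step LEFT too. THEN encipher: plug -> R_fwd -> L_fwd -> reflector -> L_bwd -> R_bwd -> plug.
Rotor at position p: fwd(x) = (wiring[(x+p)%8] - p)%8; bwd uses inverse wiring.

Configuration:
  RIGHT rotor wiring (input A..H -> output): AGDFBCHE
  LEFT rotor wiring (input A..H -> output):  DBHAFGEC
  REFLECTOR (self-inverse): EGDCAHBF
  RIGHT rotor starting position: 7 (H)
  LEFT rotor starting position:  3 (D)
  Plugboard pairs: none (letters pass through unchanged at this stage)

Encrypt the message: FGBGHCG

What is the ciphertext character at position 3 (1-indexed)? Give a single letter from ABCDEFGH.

Char 1 ('F'): step: R->0, L->4 (L advanced); F->plug->F->R->C->L->A->refl->E->L'->H->R'->G->plug->G
Char 2 ('G'): step: R->1, L=4; G->plug->G->R->D->L->G->refl->B->L'->A->R'->D->plug->D
Char 3 ('B'): step: R->2, L=4; B->plug->B->R->D->L->G->refl->B->L'->A->R'->D->plug->D

D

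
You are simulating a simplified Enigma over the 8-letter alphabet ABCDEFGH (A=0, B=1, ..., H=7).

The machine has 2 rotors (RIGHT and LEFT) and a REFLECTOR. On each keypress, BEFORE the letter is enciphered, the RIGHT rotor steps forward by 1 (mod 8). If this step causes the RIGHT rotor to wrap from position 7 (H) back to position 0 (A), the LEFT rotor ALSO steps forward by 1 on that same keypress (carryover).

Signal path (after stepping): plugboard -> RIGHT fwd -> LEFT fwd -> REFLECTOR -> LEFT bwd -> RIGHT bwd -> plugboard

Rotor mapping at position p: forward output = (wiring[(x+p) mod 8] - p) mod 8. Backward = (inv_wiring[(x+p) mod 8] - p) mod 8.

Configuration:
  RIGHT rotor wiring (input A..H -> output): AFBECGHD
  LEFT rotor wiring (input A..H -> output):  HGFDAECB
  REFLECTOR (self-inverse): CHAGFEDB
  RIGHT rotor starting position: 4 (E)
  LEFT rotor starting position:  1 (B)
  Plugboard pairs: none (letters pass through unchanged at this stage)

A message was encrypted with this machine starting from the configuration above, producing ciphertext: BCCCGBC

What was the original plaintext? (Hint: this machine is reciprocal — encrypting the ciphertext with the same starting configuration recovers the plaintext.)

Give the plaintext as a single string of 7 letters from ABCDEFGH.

Char 1 ('B'): step: R->5, L=1; B->plug->B->R->C->L->C->refl->A->L'->G->R'->C->plug->C
Char 2 ('C'): step: R->6, L=1; C->plug->C->R->C->L->C->refl->A->L'->G->R'->F->plug->F
Char 3 ('C'): step: R->7, L=1; C->plug->C->R->G->L->A->refl->C->L'->C->R'->D->plug->D
Char 4 ('C'): step: R->0, L->2 (L advanced); C->plug->C->R->B->L->B->refl->H->L'->F->R'->B->plug->B
Char 5 ('G'): step: R->1, L=2; G->plug->G->R->C->L->G->refl->D->L'->A->R'->B->plug->B
Char 6 ('B'): step: R->2, L=2; B->plug->B->R->C->L->G->refl->D->L'->A->R'->C->plug->C
Char 7 ('C'): step: R->3, L=2; C->plug->C->R->D->L->C->refl->A->L'->E->R'->D->plug->D

Answer: CFDBBCD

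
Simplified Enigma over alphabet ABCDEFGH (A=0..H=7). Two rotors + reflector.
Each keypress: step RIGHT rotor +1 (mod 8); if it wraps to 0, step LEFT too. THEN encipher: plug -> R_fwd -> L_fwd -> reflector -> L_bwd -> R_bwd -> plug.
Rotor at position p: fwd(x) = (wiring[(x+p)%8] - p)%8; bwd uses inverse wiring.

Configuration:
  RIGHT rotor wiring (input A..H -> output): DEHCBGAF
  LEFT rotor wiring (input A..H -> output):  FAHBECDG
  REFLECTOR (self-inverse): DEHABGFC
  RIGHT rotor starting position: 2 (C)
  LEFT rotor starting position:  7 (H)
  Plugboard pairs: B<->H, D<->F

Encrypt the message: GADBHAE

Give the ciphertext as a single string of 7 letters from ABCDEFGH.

Char 1 ('G'): step: R->3, L=7; G->plug->G->R->B->L->G->refl->F->L'->F->R'->D->plug->F
Char 2 ('A'): step: R->4, L=7; A->plug->A->R->F->L->F->refl->G->L'->B->R'->D->plug->F
Char 3 ('D'): step: R->5, L=7; D->plug->F->R->C->L->B->refl->E->L'->H->R'->E->plug->E
Char 4 ('B'): step: R->6, L=7; B->plug->H->R->A->L->H->refl->C->L'->E->R'->F->plug->D
Char 5 ('H'): step: R->7, L=7; H->plug->B->R->E->L->C->refl->H->L'->A->R'->D->plug->F
Char 6 ('A'): step: R->0, L->0 (L advanced); A->plug->A->R->D->L->B->refl->E->L'->E->R'->B->plug->H
Char 7 ('E'): step: R->1, L=0; E->plug->E->R->F->L->C->refl->H->L'->C->R'->H->plug->B

Answer: FFEDFHB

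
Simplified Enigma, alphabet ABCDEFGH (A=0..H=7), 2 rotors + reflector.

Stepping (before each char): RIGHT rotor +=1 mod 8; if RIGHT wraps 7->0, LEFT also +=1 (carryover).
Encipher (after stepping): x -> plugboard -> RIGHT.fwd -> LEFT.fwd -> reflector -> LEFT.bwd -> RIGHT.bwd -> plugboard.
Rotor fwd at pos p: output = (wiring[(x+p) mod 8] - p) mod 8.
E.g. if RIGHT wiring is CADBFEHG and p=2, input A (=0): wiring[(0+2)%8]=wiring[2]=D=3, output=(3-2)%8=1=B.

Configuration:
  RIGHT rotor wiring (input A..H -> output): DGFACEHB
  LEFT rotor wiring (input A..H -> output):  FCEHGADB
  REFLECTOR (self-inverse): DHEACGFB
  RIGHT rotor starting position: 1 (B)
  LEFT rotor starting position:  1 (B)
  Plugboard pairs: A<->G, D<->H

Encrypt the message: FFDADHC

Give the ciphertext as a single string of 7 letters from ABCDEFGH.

Char 1 ('F'): step: R->2, L=1; F->plug->F->R->H->L->E->refl->C->L'->F->R'->E->plug->E
Char 2 ('F'): step: R->3, L=1; F->plug->F->R->A->L->B->refl->H->L'->E->R'->D->plug->H
Char 3 ('D'): step: R->4, L=1; D->plug->H->R->E->L->H->refl->B->L'->A->R'->B->plug->B
Char 4 ('A'): step: R->5, L=1; A->plug->G->R->D->L->F->refl->G->L'->C->R'->B->plug->B
Char 5 ('D'): step: R->6, L=1; D->plug->H->R->G->L->A->refl->D->L'->B->R'->A->plug->G
Char 6 ('H'): step: R->7, L=1; H->plug->D->R->G->L->A->refl->D->L'->B->R'->E->plug->E
Char 7 ('C'): step: R->0, L->2 (L advanced); C->plug->C->R->F->L->H->refl->B->L'->E->R'->F->plug->F

Answer: EHBBGEF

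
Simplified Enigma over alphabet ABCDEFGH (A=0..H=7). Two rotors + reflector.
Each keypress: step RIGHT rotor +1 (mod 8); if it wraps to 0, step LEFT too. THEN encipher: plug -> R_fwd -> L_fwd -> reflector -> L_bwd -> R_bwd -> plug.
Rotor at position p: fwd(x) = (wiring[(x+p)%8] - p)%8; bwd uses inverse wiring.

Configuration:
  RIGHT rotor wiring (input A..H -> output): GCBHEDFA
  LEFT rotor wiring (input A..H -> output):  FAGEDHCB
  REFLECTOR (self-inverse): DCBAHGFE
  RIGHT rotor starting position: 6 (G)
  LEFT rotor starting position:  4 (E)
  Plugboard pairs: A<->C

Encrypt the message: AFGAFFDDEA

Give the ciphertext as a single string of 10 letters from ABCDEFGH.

Answer: DECFCEHEFE

Derivation:
Char 1 ('A'): step: R->7, L=4; A->plug->C->R->D->L->F->refl->G->L'->C->R'->D->plug->D
Char 2 ('F'): step: R->0, L->5 (L advanced); F->plug->F->R->D->L->A->refl->D->L'->E->R'->E->plug->E
Char 3 ('G'): step: R->1, L=5; G->plug->G->R->H->L->G->refl->F->L'->B->R'->A->plug->C
Char 4 ('A'): step: R->2, L=5; A->plug->C->R->C->L->E->refl->H->L'->G->R'->F->plug->F
Char 5 ('F'): step: R->3, L=5; F->plug->F->R->D->L->A->refl->D->L'->E->R'->A->plug->C
Char 6 ('F'): step: R->4, L=5; F->plug->F->R->G->L->H->refl->E->L'->C->R'->E->plug->E
Char 7 ('D'): step: R->5, L=5; D->plug->D->R->B->L->F->refl->G->L'->H->R'->H->plug->H
Char 8 ('D'): step: R->6, L=5; D->plug->D->R->E->L->D->refl->A->L'->D->R'->E->plug->E
Char 9 ('E'): step: R->7, L=5; E->plug->E->R->A->L->C->refl->B->L'->F->R'->F->plug->F
Char 10 ('A'): step: R->0, L->6 (L advanced); A->plug->C->R->B->L->D->refl->A->L'->E->R'->E->plug->E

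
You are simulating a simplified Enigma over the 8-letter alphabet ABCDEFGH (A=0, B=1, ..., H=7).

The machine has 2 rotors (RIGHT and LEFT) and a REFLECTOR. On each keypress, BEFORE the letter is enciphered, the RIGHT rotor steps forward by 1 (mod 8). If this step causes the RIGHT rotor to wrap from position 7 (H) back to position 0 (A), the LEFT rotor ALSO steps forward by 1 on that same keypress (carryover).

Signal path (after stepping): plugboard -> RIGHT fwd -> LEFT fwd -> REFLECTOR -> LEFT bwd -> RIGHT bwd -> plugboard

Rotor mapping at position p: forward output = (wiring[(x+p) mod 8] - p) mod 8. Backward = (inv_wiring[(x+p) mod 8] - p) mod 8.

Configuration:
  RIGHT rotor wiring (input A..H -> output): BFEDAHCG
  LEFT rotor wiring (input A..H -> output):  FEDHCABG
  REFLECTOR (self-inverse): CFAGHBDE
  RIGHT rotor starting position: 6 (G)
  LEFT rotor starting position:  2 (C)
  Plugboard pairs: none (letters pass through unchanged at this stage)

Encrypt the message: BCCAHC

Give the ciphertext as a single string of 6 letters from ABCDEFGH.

Answer: ADECAD

Derivation:
Char 1 ('B'): step: R->7, L=2; B->plug->B->R->C->L->A->refl->C->L'->H->R'->A->plug->A
Char 2 ('C'): step: R->0, L->3 (L advanced); C->plug->C->R->E->L->D->refl->G->L'->D->R'->D->plug->D
Char 3 ('C'): step: R->1, L=3; C->plug->C->R->C->L->F->refl->B->L'->G->R'->E->plug->E
Char 4 ('A'): step: R->2, L=3; A->plug->A->R->C->L->F->refl->B->L'->G->R'->C->plug->C
Char 5 ('H'): step: R->3, L=3; H->plug->H->R->B->L->H->refl->E->L'->A->R'->A->plug->A
Char 6 ('C'): step: R->4, L=3; C->plug->C->R->G->L->B->refl->F->L'->C->R'->D->plug->D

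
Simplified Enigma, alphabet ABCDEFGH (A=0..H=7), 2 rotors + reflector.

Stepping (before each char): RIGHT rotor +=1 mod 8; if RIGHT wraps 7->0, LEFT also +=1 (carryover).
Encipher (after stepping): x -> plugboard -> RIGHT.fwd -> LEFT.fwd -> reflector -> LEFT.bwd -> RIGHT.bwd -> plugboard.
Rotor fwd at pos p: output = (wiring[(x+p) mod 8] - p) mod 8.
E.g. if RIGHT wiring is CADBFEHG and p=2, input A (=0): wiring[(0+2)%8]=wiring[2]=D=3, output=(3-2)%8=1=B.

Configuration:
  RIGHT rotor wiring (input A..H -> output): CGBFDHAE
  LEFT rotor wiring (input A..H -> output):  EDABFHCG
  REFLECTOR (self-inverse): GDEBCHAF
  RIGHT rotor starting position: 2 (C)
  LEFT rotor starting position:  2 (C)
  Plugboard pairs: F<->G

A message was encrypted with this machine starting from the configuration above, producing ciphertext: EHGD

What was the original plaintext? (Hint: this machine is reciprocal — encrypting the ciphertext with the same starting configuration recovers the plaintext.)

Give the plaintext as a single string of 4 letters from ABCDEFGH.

Answer: FBFC

Derivation:
Char 1 ('E'): step: R->3, L=2; E->plug->E->R->B->L->H->refl->F->L'->D->R'->G->plug->F
Char 2 ('H'): step: R->4, L=2; H->plug->H->R->B->L->H->refl->F->L'->D->R'->B->plug->B
Char 3 ('G'): step: R->5, L=2; G->plug->F->R->E->L->A->refl->G->L'->A->R'->G->plug->F
Char 4 ('D'): step: R->6, L=2; D->plug->D->R->A->L->G->refl->A->L'->E->R'->C->plug->C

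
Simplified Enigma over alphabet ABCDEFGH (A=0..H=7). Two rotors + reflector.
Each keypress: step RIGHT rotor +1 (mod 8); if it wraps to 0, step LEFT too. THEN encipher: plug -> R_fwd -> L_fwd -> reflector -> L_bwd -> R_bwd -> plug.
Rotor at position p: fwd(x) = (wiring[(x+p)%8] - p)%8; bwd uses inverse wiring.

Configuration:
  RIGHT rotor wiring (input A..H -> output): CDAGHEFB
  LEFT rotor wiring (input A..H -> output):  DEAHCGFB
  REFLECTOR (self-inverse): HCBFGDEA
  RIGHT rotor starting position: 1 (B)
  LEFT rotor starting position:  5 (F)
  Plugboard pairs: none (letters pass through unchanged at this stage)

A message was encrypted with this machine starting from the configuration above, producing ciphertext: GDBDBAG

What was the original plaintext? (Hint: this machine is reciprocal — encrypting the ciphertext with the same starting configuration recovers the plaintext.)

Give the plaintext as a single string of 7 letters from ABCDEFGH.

Char 1 ('G'): step: R->2, L=5; G->plug->G->R->A->L->B->refl->C->L'->G->R'->A->plug->A
Char 2 ('D'): step: R->3, L=5; D->plug->D->R->C->L->E->refl->G->L'->D->R'->A->plug->A
Char 3 ('B'): step: R->4, L=5; B->plug->B->R->A->L->B->refl->C->L'->G->R'->E->plug->E
Char 4 ('D'): step: R->5, L=5; D->plug->D->R->F->L->D->refl->F->L'->H->R'->A->plug->A
Char 5 ('B'): step: R->6, L=5; B->plug->B->R->D->L->G->refl->E->L'->C->R'->E->plug->E
Char 6 ('A'): step: R->7, L=5; A->plug->A->R->C->L->E->refl->G->L'->D->R'->B->plug->B
Char 7 ('G'): step: R->0, L->6 (L advanced); G->plug->G->R->F->L->B->refl->C->L'->E->R'->F->plug->F

Answer: AAEAEBF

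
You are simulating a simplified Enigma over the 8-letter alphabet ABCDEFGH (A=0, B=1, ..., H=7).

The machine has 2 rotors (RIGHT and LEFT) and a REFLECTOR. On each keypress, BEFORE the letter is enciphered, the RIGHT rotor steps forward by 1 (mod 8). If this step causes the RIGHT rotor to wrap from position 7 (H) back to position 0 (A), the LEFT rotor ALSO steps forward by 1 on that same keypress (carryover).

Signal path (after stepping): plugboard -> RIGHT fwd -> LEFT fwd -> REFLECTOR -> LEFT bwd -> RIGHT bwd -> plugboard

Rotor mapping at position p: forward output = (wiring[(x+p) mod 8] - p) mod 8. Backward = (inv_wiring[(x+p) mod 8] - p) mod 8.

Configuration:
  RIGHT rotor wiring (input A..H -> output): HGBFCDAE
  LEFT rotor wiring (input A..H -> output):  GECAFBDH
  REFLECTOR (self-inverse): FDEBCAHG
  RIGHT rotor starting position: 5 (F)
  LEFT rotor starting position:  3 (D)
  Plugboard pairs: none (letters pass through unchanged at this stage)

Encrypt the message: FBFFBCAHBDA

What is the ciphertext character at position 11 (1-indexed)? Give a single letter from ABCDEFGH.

Char 1 ('F'): step: R->6, L=3; F->plug->F->R->H->L->H->refl->G->L'->C->R'->A->plug->A
Char 2 ('B'): step: R->7, L=3; B->plug->B->R->A->L->F->refl->A->L'->D->R'->F->plug->F
Char 3 ('F'): step: R->0, L->4 (L advanced); F->plug->F->R->D->L->D->refl->B->L'->A->R'->G->plug->G
Char 4 ('F'): step: R->1, L=4; F->plug->F->R->H->L->E->refl->C->L'->E->R'->C->plug->C
Char 5 ('B'): step: R->2, L=4; B->plug->B->R->D->L->D->refl->B->L'->A->R'->C->plug->C
Char 6 ('C'): step: R->3, L=4; C->plug->C->R->A->L->B->refl->D->L'->D->R'->G->plug->G
Char 7 ('A'): step: R->4, L=4; A->plug->A->R->G->L->G->refl->H->L'->C->R'->F->plug->F
Char 8 ('H'): step: R->5, L=4; H->plug->H->R->F->L->A->refl->F->L'->B->R'->E->plug->E
Char 9 ('B'): step: R->6, L=4; B->plug->B->R->G->L->G->refl->H->L'->C->R'->A->plug->A
Char 10 ('D'): step: R->7, L=4; D->plug->D->R->C->L->H->refl->G->L'->G->R'->E->plug->E
Char 11 ('A'): step: R->0, L->5 (L advanced); A->plug->A->R->H->L->A->refl->F->L'->F->R'->D->plug->D

D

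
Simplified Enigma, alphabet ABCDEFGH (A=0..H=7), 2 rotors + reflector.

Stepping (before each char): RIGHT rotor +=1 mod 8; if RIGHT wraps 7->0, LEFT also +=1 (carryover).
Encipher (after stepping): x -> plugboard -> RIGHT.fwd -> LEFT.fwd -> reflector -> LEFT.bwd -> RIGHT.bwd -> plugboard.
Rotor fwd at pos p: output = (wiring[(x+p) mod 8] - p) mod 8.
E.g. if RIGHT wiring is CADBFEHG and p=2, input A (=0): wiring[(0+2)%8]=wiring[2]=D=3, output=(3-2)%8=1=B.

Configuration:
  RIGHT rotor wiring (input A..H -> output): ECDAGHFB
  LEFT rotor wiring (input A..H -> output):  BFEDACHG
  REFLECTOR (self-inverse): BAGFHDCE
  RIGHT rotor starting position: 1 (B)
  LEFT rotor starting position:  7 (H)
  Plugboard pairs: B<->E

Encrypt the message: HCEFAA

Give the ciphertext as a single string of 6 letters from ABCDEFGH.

Answer: CHFGBB

Derivation:
Char 1 ('H'): step: R->2, L=7; H->plug->H->R->A->L->H->refl->E->L'->E->R'->C->plug->C
Char 2 ('C'): step: R->3, L=7; C->plug->C->R->E->L->E->refl->H->L'->A->R'->H->plug->H
Char 3 ('E'): step: R->4, L=7; E->plug->B->R->D->L->F->refl->D->L'->G->R'->F->plug->F
Char 4 ('F'): step: R->5, L=7; F->plug->F->R->G->L->D->refl->F->L'->D->R'->G->plug->G
Char 5 ('A'): step: R->6, L=7; A->plug->A->R->H->L->A->refl->B->L'->F->R'->E->plug->B
Char 6 ('A'): step: R->7, L=7; A->plug->A->R->C->L->G->refl->C->L'->B->R'->E->plug->B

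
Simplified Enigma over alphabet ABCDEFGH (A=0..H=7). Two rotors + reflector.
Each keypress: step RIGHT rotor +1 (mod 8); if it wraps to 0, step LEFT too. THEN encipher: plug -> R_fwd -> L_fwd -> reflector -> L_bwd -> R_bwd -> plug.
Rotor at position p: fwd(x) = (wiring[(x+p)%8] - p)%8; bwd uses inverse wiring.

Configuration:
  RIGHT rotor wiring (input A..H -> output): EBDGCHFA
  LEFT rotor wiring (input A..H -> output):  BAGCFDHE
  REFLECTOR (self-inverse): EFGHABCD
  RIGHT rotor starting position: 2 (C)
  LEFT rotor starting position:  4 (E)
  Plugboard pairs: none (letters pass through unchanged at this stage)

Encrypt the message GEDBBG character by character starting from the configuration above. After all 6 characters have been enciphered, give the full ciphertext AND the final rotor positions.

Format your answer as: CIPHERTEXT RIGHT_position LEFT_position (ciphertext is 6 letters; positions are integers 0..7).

Answer: BDFHFD 0 5

Derivation:
Char 1 ('G'): step: R->3, L=4; G->plug->G->R->G->L->C->refl->G->L'->H->R'->B->plug->B
Char 2 ('E'): step: R->4, L=4; E->plug->E->R->A->L->B->refl->F->L'->E->R'->D->plug->D
Char 3 ('D'): step: R->5, L=4; D->plug->D->R->H->L->G->refl->C->L'->G->R'->F->plug->F
Char 4 ('B'): step: R->6, L=4; B->plug->B->R->C->L->D->refl->H->L'->B->R'->H->plug->H
Char 5 ('B'): step: R->7, L=4; B->plug->B->R->F->L->E->refl->A->L'->D->R'->F->plug->F
Char 6 ('G'): step: R->0, L->5 (L advanced); G->plug->G->R->F->L->B->refl->F->L'->G->R'->D->plug->D
Final: ciphertext=BDFHFD, RIGHT=0, LEFT=5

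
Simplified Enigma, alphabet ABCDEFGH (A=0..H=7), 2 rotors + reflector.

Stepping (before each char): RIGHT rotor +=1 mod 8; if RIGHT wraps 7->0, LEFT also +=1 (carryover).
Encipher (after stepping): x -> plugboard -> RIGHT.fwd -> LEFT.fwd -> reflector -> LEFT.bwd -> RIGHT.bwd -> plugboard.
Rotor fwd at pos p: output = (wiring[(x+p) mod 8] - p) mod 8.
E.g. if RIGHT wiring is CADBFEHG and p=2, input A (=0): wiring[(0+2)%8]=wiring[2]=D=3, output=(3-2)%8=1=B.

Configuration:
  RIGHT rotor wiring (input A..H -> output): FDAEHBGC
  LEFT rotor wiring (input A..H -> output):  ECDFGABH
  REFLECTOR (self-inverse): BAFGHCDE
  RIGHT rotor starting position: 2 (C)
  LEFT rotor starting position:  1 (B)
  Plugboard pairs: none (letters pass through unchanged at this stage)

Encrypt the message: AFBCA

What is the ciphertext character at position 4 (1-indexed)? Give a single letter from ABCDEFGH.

Char 1 ('A'): step: R->3, L=1; A->plug->A->R->B->L->C->refl->F->L'->D->R'->D->plug->D
Char 2 ('F'): step: R->4, L=1; F->plug->F->R->H->L->D->refl->G->L'->G->R'->D->plug->D
Char 3 ('B'): step: R->5, L=1; B->plug->B->R->B->L->C->refl->F->L'->D->R'->F->plug->F
Char 4 ('C'): step: R->6, L=1; C->plug->C->R->H->L->D->refl->G->L'->G->R'->F->plug->F

F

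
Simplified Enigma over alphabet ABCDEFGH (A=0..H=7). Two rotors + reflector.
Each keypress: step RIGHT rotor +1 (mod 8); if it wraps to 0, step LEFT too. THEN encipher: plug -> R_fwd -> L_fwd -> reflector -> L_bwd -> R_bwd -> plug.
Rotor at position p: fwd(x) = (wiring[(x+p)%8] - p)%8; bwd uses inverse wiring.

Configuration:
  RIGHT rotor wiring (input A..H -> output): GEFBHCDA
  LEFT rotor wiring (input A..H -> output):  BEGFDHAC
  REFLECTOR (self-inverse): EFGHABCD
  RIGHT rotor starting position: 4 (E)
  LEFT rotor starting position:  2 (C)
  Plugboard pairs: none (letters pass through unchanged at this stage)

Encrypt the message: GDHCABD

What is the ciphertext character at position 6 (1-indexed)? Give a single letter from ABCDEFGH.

Char 1 ('G'): step: R->5, L=2; G->plug->G->R->E->L->G->refl->C->L'->H->R'->E->plug->E
Char 2 ('D'): step: R->6, L=2; D->plug->D->R->G->L->H->refl->D->L'->B->R'->G->plug->G
Char 3 ('H'): step: R->7, L=2; H->plug->H->R->E->L->G->refl->C->L'->H->R'->B->plug->B
Char 4 ('C'): step: R->0, L->3 (L advanced); C->plug->C->R->F->L->G->refl->C->L'->A->R'->H->plug->H
Char 5 ('A'): step: R->1, L=3; A->plug->A->R->D->L->F->refl->B->L'->G->R'->D->plug->D
Char 6 ('B'): step: R->2, L=3; B->plug->B->R->H->L->D->refl->H->L'->E->R'->G->plug->G

G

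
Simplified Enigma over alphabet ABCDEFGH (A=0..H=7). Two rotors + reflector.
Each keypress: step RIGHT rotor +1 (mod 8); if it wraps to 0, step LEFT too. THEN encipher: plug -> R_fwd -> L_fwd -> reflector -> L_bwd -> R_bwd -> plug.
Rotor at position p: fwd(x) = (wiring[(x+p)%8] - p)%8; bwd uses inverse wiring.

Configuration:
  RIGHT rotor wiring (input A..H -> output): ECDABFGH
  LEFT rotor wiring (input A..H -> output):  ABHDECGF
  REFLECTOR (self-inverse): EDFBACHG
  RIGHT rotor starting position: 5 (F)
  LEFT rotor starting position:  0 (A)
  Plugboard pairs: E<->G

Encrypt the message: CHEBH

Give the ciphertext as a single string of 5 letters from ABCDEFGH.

Char 1 ('C'): step: R->6, L=0; C->plug->C->R->G->L->G->refl->H->L'->C->R'->F->plug->F
Char 2 ('H'): step: R->7, L=0; H->plug->H->R->H->L->F->refl->C->L'->F->R'->B->plug->B
Char 3 ('E'): step: R->0, L->1 (L advanced); E->plug->G->R->G->L->E->refl->A->L'->A->R'->D->plug->D
Char 4 ('B'): step: R->1, L=1; B->plug->B->R->C->L->C->refl->F->L'->F->R'->F->plug->F
Char 5 ('H'): step: R->2, L=1; H->plug->H->R->A->L->A->refl->E->L'->G->R'->B->plug->B

Answer: FBDFB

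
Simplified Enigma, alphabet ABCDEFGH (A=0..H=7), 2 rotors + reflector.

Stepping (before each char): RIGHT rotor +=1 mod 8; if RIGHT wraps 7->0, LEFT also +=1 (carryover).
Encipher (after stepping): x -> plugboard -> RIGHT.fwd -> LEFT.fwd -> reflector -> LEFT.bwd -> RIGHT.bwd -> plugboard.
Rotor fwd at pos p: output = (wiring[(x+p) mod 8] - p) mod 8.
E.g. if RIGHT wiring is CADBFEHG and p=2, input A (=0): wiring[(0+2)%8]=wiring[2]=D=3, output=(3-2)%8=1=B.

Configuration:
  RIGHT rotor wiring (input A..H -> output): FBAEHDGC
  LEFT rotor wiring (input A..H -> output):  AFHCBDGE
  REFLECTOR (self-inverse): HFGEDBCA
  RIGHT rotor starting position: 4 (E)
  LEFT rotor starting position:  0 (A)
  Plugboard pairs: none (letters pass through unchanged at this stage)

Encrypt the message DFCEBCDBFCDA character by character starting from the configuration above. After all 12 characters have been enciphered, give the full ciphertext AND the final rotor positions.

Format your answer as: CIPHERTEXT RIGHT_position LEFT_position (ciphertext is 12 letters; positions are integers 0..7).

Answer: HDFFCBEAGDGG 0 2

Derivation:
Char 1 ('D'): step: R->5, L=0; D->plug->D->R->A->L->A->refl->H->L'->C->R'->H->plug->H
Char 2 ('F'): step: R->6, L=0; F->plug->F->R->G->L->G->refl->C->L'->D->R'->D->plug->D
Char 3 ('C'): step: R->7, L=0; C->plug->C->R->C->L->H->refl->A->L'->A->R'->F->plug->F
Char 4 ('E'): step: R->0, L->1 (L advanced); E->plug->E->R->H->L->H->refl->A->L'->D->R'->F->plug->F
Char 5 ('B'): step: R->1, L=1; B->plug->B->R->H->L->H->refl->A->L'->D->R'->C->plug->C
Char 6 ('C'): step: R->2, L=1; C->plug->C->R->F->L->F->refl->B->L'->C->R'->B->plug->B
Char 7 ('D'): step: R->3, L=1; D->plug->D->R->D->L->A->refl->H->L'->H->R'->E->plug->E
Char 8 ('B'): step: R->4, L=1; B->plug->B->R->H->L->H->refl->A->L'->D->R'->A->plug->A
Char 9 ('F'): step: R->5, L=1; F->plug->F->R->D->L->A->refl->H->L'->H->R'->G->plug->G
Char 10 ('C'): step: R->6, L=1; C->plug->C->R->H->L->H->refl->A->L'->D->R'->D->plug->D
Char 11 ('D'): step: R->7, L=1; D->plug->D->R->B->L->G->refl->C->L'->E->R'->G->plug->G
Char 12 ('A'): step: R->0, L->2 (L advanced); A->plug->A->R->F->L->C->refl->G->L'->G->R'->G->plug->G
Final: ciphertext=HDFFCBEAGDGG, RIGHT=0, LEFT=2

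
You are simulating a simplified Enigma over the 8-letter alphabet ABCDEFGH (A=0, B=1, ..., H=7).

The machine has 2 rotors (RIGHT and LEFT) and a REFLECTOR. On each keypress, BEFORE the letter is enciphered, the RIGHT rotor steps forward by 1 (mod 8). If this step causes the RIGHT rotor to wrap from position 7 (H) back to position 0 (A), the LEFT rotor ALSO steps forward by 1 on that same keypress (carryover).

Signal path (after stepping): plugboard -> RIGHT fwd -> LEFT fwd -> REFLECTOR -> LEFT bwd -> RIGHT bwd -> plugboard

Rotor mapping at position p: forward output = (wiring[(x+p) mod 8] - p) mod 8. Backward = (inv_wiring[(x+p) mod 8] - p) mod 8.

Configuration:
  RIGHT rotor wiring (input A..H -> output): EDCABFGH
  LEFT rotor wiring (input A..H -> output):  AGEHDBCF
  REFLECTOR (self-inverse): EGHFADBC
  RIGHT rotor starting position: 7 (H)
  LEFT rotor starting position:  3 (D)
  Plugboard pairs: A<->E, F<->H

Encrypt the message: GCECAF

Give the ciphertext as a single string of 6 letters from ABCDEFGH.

Char 1 ('G'): step: R->0, L->4 (L advanced); G->plug->G->R->G->L->A->refl->E->L'->E->R'->A->plug->E
Char 2 ('C'): step: R->1, L=4; C->plug->C->R->H->L->D->refl->F->L'->B->R'->B->plug->B
Char 3 ('E'): step: R->2, L=4; E->plug->A->R->A->L->H->refl->C->L'->F->R'->F->plug->H
Char 4 ('C'): step: R->3, L=4; C->plug->C->R->C->L->G->refl->B->L'->D->R'->D->plug->D
Char 5 ('A'): step: R->4, L=4; A->plug->E->R->A->L->H->refl->C->L'->F->R'->A->plug->E
Char 6 ('F'): step: R->5, L=4; F->plug->H->R->E->L->E->refl->A->L'->G->R'->E->plug->A

Answer: EBHDEA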